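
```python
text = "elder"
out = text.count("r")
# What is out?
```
Trace:
  text='elder'
  text='elder', out=1

Final answer: 1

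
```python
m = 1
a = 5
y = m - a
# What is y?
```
Trace:
  m=1
  m=1, a=5
  m=1, a=5, y=-4

Final answer: -4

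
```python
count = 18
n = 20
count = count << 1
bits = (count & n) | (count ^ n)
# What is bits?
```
Trace:
  count=18
  count=18, n=20
  count=36, n=20
  count=36, n=20, bits=52

Final answer: 52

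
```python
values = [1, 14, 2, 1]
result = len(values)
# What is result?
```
Trace:
  values=[1, 14, 2, 1]
  values=[1, 14, 2, 1], result=4

Final answer: 4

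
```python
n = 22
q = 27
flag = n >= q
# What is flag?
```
Trace:
  n=22
  n=22, q=27
  n=22, q=27, flag=False

Final answer: False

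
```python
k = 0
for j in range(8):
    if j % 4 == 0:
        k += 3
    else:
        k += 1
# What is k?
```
Trace:
  k=0
  k=3, j=0
  k=4, j=1
  k=5, j=2
  k=6, j=3
  k=9, j=4
  k=10, j=5
  k=11, j=6
  k=12, j=7

Final answer: 12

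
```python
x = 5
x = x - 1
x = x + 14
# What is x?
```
Trace:
  x=5
  x=4
  x=18

Final answer: 18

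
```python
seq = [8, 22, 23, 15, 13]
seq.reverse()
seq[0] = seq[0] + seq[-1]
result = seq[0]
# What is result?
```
Trace:
  seq=[8, 22, 23, 15, 13]
  seq=[13, 15, 23, 22, 8]
  seq=[21, 15, 23, 22, 8]
  seq=[21, 15, 23, 22, 8], result=21

Final answer: 21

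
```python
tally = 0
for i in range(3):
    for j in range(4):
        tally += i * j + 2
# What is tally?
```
Trace:
  tally=0
  tally=2, i=0, j=0
  tally=4, i=0, j=1
  tally=6, i=0, j=2
  tally=8, i=0, j=3
  tally=10, i=1, j=0
  tally=13, i=1, j=1
  tally=17, i=1, j=2
  tally=22, i=1, j=3
  tally=24, i=2, j=0
  tally=28, i=2, j=1
  tally=34, i=2, j=2
  tally=42, i=2, j=3

Final answer: 42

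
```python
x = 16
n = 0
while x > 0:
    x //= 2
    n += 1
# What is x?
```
Trace:
  x=16
  x=16, n=0
  x=8, n=1
  x=4, n=2
  x=2, n=3
  x=1, n=4
  x=0, n=5

Final answer: 0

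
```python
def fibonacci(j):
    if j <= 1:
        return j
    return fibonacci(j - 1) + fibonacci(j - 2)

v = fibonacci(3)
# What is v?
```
Call trace:
fibonacci(j=3)
  fibonacci(j=2)
    fibonacci(j=1)
    -> return 1
    fibonacci(j=0)
    -> return 0
  -> return 1
  fibonacci(j=1)
  -> return 1
-> return 2

Final answer: 2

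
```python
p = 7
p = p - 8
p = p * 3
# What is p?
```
Trace:
  p=7
  p=-1
  p=-3

Final answer: -3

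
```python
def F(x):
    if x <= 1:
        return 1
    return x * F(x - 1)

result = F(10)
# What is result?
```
Call trace:
F(x=10)
  F(x=9)
    F(x=8)
      F(x=7)
        F(x=6)
          F(x=5)
            F(x=4)
              F(x=3)
                F(x=2)
                  F(x=1)
                  -> return 1
                -> return 2
              -> return 6
            -> return 24
          -> return 120
        -> return 720
      -> return 5040
    -> return 40320
  -> return 362880
-> return 3628800

Final answer: 3628800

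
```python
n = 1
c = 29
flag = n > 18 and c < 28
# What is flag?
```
Trace:
  n=1
  n=1, c=29
  n=1, c=29, flag=False

Final answer: False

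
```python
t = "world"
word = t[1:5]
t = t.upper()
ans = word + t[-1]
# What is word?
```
Trace:
  t='world'
  t='world', word='orld'
  t='WORLD', word='orld'
  t='WORLD', word='orld', ans='orldD'

Final answer: 'orld'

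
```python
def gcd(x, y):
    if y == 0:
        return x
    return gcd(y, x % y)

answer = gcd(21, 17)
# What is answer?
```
Call trace:
gcd(x=21, y=17)
  gcd(x=17, y=4)
    gcd(x=4, y=1)
      gcd(x=1, y=0)
      -> return 1
    -> return 1
  -> return 1
-> return 1

Final answer: 1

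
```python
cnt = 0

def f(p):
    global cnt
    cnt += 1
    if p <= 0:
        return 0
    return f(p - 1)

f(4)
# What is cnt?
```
Call trace:
f(p=4)
  f(p=3)
    f(p=2)
      f(p=1)
        f(p=0)
        -> return 0
      -> return 0
    -> return 0
  -> return 0
-> return 0

cnt is incremented once per call. f is entered once for each p = 4, 3, 2, 1, 0 (the p <= 0 call returns without recursing), i.e. 4 + 1 calls.
cnt = 5

Final answer: 5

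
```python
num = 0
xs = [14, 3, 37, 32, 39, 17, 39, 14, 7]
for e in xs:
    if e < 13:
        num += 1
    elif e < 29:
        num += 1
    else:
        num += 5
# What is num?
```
Trace:
  num=0
  num=1, e=14
  num=2, e=3
  num=7, e=37
  num=12, e=32
  num=17, e=39
  num=18, e=17
  num=23, e=39
  num=24, e=14
  num=25, e=7

Final answer: 25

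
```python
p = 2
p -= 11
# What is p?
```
Trace:
  p=2
  p=-9

Final answer: -9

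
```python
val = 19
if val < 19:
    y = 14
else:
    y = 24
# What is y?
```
Trace:
  val=19
  val=19, y=24

Final answer: 24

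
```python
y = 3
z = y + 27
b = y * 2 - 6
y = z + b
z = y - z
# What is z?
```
Trace:
  y=3
  y=3, z=30
  y=3, z=30, b=0
  y=30, z=30, b=0
  y=30, z=0, b=0

Final answer: 0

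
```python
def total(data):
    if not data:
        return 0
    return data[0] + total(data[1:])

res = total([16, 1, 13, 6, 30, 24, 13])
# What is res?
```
Call trace:
total(data=[16, 1, 13, 6, 30, 24, 13])
  total(data=[1, 13, 6, 30, 24, 13])
    total(data=[13, 6, 30, 24, 13])
      total(data=[6, 30, 24, 13])
        total(data=[30, 24, 13])
          total(data=[24, 13])
            total(data=[13])
              total(data=[])
              -> return 0
            -> return 13
          -> return 37
        -> return 67
      -> return 73
    -> return 86
  -> return 87
-> return 103

Final answer: 103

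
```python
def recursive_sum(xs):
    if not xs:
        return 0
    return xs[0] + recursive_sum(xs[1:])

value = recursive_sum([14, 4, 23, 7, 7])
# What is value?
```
Call trace:
recursive_sum(xs=[14, 4, 23, 7, 7])
  recursive_sum(xs=[4, 23, 7, 7])
    recursive_sum(xs=[23, 7, 7])
      recursive_sum(xs=[7, 7])
        recursive_sum(xs=[7])
          recursive_sum(xs=[])
          -> return 0
        -> return 7
      -> return 14
    -> return 37
  -> return 41
-> return 55

Final answer: 55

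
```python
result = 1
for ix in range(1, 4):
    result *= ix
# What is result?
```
Trace:
  result=1
  result=1, ix=1
  result=2, ix=2
  result=6, ix=3

Final answer: 6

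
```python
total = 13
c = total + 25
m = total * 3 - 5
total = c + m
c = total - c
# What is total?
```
Trace:
  total=13
  total=13, c=38
  total=13, c=38, m=34
  total=72, c=38, m=34
  total=72, c=34, m=34

Final answer: 72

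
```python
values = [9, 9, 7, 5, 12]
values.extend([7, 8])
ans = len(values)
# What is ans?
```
Trace:
  values=[9, 9, 7, 5, 12]
  values=[9, 9, 7, 5, 12, 7, 8]
  values=[9, 9, 7, 5, 12, 7, 8], ans=7

Final answer: 7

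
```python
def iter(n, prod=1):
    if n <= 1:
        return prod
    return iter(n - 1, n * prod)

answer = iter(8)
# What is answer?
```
Call trace:
iter(n=8, prod=1)
  iter(n=7, prod=8)
    iter(n=6, prod=56)
      iter(n=5, prod=336)
        iter(n=4, prod=1680)
          iter(n=3, prod=6720)
            iter(n=2, prod=20160)
              iter(n=1, prod=40320)
              -> return 40320
            -> return 40320
          -> return 40320
        -> return 40320
      -> return 40320
    -> return 40320
  -> return 40320
-> return 40320

Final answer: 40320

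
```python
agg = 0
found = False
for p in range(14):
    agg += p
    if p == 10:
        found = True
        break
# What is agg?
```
Trace:
  agg=0
  agg=0, found=False
  agg=0, found=False, p=0
  agg=1, found=False, p=1
  agg=3, found=False, p=2
  agg=6, found=False, p=3
  agg=10, found=False, p=4
  agg=15, found=False, p=5
  agg=21, found=False, p=6
  agg=28, found=False, p=7
  agg=36, found=False, p=8
  agg=45, found=False, p=9
  agg=55, found=True, p=10

Final answer: 55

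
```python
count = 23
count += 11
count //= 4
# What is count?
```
Trace:
  count=23
  count=34
  count=8

Final answer: 8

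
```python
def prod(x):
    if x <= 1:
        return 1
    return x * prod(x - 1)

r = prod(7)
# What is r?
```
Call trace:
prod(x=7)
  prod(x=6)
    prod(x=5)
      prod(x=4)
        prod(x=3)
          prod(x=2)
            prod(x=1)
            -> return 1
          -> return 2
        -> return 6
      -> return 24
    -> return 120
  -> return 720
-> return 5040

Final answer: 5040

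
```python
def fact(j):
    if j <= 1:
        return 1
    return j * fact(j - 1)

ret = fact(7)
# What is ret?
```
Call trace:
fact(j=7)
  fact(j=6)
    fact(j=5)
      fact(j=4)
        fact(j=3)
          fact(j=2)
            fact(j=1)
            -> return 1
          -> return 2
        -> return 6
      -> return 24
    -> return 120
  -> return 720
-> return 5040

Final answer: 5040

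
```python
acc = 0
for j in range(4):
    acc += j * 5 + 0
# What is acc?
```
Trace:
  acc=0
  acc=0, j=0
  acc=5, j=1
  acc=15, j=2
  acc=30, j=3

Final answer: 30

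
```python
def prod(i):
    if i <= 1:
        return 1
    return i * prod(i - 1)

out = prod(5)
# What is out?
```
Call trace:
prod(i=5)
  prod(i=4)
    prod(i=3)
      prod(i=2)
        prod(i=1)
        -> return 1
      -> return 2
    -> return 6
  -> return 24
-> return 120

Final answer: 120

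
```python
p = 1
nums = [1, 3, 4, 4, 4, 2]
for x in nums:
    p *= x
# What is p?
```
Trace:
  p=1
  p=1, x=1
  p=3, x=3
  p=12, x=4
  p=48, x=4
  p=192, x=4
  p=384, x=2

Final answer: 384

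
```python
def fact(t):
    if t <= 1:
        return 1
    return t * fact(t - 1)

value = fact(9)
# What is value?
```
Call trace:
fact(t=9)
  fact(t=8)
    fact(t=7)
      fact(t=6)
        fact(t=5)
          fact(t=4)
            fact(t=3)
              fact(t=2)
                fact(t=1)
                -> return 1
              -> return 2
            -> return 6
          -> return 24
        -> return 120
      -> return 720
    -> return 5040
  -> return 40320
-> return 362880

Final answer: 362880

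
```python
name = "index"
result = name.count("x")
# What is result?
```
Trace:
  name='index'
  name='index', result=1

Final answer: 1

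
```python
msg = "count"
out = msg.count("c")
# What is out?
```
Trace:
  msg='count'
  msg='count', out=1

Final answer: 1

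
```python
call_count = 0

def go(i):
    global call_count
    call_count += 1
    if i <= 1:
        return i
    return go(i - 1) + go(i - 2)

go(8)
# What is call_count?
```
Call trace (a repeated sub-call is expanded the first time; later identical calls just restate its return value):
go(i=8)
  go(i=7)
    go(i=6)
      go(i=5)
        go(i=4)
          go(i=3)
            go(i=2)
              go(i=1)
              -> return 1
              go(i=0)
              -> return 0
            -> return 1
            go(i=1)
            -> return 1
          -> return 2
          go(i=2) -> return 1  (same call as traced above)
        -> return 3
        go(i=3) -> return 2  (same call as traced above)
      -> return 5
      go(i=4) -> return 3  (same call as traced above)
    -> return 8
    go(i=5) -> return 5  (same call as traced above)
  -> return 13
  go(i=6) -> return 8  (same call as traced above)
-> return 21

call_count is incremented once per call, so count the calls in each subtree. Let C(i) = number of calls made by go(i).
C(0) = C(1) = 1 (base case, no recursion); C(i) = 1 + C(i - 1) + C(i - 2) otherwise.
C(2) = 1 + C(1) + C(0) = 1 + 1 + 1 = 3
C(3) = 1 + C(2) + C(1) = 1 + 3 + 1 = 5
C(4) = 1 + C(3) + C(2) = 1 + 5 + 3 = 9
C(5) = 1 + C(4) + C(3) = 1 + 9 + 5 = 15
C(6) = 1 + C(5) + C(4) = 1 + 15 + 9 = 25
C(7) = 1 + C(6) + C(5) = 1 + 25 + 15 = 41
C(8) = 1 + C(7) + C(6) = 1 + 41 + 25 = 67
call_count = C(8) = 67

Final answer: 67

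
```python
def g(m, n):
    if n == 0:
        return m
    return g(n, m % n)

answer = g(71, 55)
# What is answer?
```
Call trace:
g(m=71, n=55)
  g(m=55, n=16)
    g(m=16, n=7)
      g(m=7, n=2)
        g(m=2, n=1)
          g(m=1, n=0)
          -> return 1
        -> return 1
      -> return 1
    -> return 1
  -> return 1
-> return 1

Final answer: 1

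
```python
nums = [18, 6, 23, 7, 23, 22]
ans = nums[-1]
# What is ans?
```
Trace:
  nums=[18, 6, 23, 7, 23, 22]
  nums=[18, 6, 23, 7, 23, 22], ans=22

Final answer: 22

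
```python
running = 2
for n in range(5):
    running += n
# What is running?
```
Trace:
  running=2
  running=2, n=0
  running=3, n=1
  running=5, n=2
  running=8, n=3
  running=12, n=4

Final answer: 12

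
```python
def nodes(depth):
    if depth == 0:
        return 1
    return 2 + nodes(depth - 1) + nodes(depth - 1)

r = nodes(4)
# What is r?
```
Call trace (a repeated sub-call is expanded the first time; later identical calls just restate its return value):
nodes(depth=4)
  nodes(depth=3)
    nodes(depth=2)
      nodes(depth=1)
        nodes(depth=0)
        -> return 1
        nodes(depth=0)
        -> return 1
      -> return 4
      nodes(depth=1) -> return 4  (same call as traced above)
    -> return 10
    nodes(depth=2) -> return 10  (same call as traced above)
  -> return 22
  nodes(depth=3) -> return 22  (same call as traced above)
-> return 46

Final answer: 46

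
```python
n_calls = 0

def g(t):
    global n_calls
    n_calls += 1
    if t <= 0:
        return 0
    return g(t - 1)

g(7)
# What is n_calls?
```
Call trace:
g(t=7)
  g(t=6)
    g(t=5)
      g(t=4)
        g(t=3)
          g(t=2)
            g(t=1)
              g(t=0)
              -> return 0
            -> return 0
          -> return 0
        -> return 0
      -> return 0
    -> return 0
  -> return 0
-> return 0

n_calls is incremented once per call. g is entered once for each t = 7, 6, 5, 4, 3, 2, 1, 0 (the t <= 0 call returns without recursing), i.e. 7 + 1 calls.
n_calls = 8

Final answer: 8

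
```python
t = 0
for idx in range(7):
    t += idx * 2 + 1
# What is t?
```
Trace:
  t=0
  t=1, idx=0
  t=4, idx=1
  t=9, idx=2
  t=16, idx=3
  t=25, idx=4
  t=36, idx=5
  t=49, idx=6

Final answer: 49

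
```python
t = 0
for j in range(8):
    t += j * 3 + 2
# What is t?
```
Trace:
  t=0
  t=2, j=0
  t=7, j=1
  t=15, j=2
  t=26, j=3
  t=40, j=4
  t=57, j=5
  t=77, j=6
  t=100, j=7

Final answer: 100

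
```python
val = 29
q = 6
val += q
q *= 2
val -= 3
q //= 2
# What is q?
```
Trace:
  val=29
  val=29, q=6
  val=35, q=6
  val=35, q=12
  val=32, q=12
  val=32, q=6

Final answer: 6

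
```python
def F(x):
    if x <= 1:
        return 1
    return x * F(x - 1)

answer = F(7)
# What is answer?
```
Call trace:
F(x=7)
  F(x=6)
    F(x=5)
      F(x=4)
        F(x=3)
          F(x=2)
            F(x=1)
            -> return 1
          -> return 2
        -> return 6
      -> return 24
    -> return 120
  -> return 720
-> return 5040

Final answer: 5040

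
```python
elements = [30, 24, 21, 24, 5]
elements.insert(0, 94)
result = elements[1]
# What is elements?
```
Trace:
  elements=[30, 24, 21, 24, 5]
  elements=[94, 30, 24, 21, 24, 5]
  elements=[94, 30, 24, 21, 24, 5], result=30

Final answer: [94, 30, 24, 21, 24, 5]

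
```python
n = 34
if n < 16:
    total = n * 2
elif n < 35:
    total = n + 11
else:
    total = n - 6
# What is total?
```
Trace:
  n=34
  n=34, total=45

Final answer: 45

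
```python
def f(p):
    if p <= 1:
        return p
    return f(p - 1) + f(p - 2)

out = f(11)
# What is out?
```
Call trace (a repeated sub-call is expanded the first time; later identical calls just restate its return value):
f(p=11)
  f(p=10)
    f(p=9)
      f(p=8)
        f(p=7)
          f(p=6)
            f(p=5)
              f(p=4)
                f(p=3)
                  f(p=2)
                    f(p=1)
                    -> return 1
                    f(p=0)
                    -> return 0
                  -> return 1
                  f(p=1)
                  -> return 1
                -> return 2
                f(p=2) -> return 1  (same call as traced above)
              -> return 3
              f(p=3) -> return 2  (same call as traced above)
            -> return 5
            f(p=4) -> return 3  (same call as traced above)
          -> return 8
          f(p=5) -> return 5  (same call as traced above)
        -> return 13
        f(p=6) -> return 8  (same call as traced above)
      -> return 21
      f(p=7) -> return 13  (same call as traced above)
    -> return 34
    f(p=8) -> return 21  (same call as traced above)
  -> return 55
  f(p=9) -> return 34  (same call as traced above)
-> return 89

Final answer: 89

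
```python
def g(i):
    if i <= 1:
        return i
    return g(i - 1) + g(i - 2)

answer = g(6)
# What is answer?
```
Call trace (a repeated sub-call is expanded the first time; later identical calls just restate its return value):
g(i=6)
  g(i=5)
    g(i=4)
      g(i=3)
        g(i=2)
          g(i=1)
          -> return 1
          g(i=0)
          -> return 0
        -> return 1
        g(i=1)
        -> return 1
      -> return 2
      g(i=2) -> return 1  (same call as traced above)
    -> return 3
    g(i=3) -> return 2  (same call as traced above)
  -> return 5
  g(i=4) -> return 3  (same call as traced above)
-> return 8

Final answer: 8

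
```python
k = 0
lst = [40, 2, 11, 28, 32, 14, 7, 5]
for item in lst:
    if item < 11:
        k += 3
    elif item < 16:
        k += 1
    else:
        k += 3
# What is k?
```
Trace:
  k=0
  k=3, item=40
  k=6, item=2
  k=7, item=11
  k=10, item=28
  k=13, item=32
  k=14, item=14
  k=17, item=7
  k=20, item=5

Final answer: 20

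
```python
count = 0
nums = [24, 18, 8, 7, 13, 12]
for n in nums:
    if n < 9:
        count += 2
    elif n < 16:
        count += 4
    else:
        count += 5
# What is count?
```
Trace:
  count=0
  count=5, n=24
  count=10, n=18
  count=12, n=8
  count=14, n=7
  count=18, n=13
  count=22, n=12

Final answer: 22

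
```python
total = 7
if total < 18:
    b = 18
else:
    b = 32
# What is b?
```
Trace:
  total=7
  total=7, b=18

Final answer: 18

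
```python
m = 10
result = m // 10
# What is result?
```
Trace:
  m=10
  m=10, result=1

Final answer: 1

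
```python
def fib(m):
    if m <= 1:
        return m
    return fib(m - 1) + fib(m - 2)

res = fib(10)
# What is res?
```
Call trace (a repeated sub-call is expanded the first time; later identical calls just restate its return value):
fib(m=10)
  fib(m=9)
    fib(m=8)
      fib(m=7)
        fib(m=6)
          fib(m=5)
            fib(m=4)
              fib(m=3)
                fib(m=2)
                  fib(m=1)
                  -> return 1
                  fib(m=0)
                  -> return 0
                -> return 1
                fib(m=1)
                -> return 1
              -> return 2
              fib(m=2) -> return 1  (same call as traced above)
            -> return 3
            fib(m=3) -> return 2  (same call as traced above)
          -> return 5
          fib(m=4) -> return 3  (same call as traced above)
        -> return 8
        fib(m=5) -> return 5  (same call as traced above)
      -> return 13
      fib(m=6) -> return 8  (same call as traced above)
    -> return 21
    fib(m=7) -> return 13  (same call as traced above)
  -> return 34
  fib(m=8) -> return 21  (same call as traced above)
-> return 55

Final answer: 55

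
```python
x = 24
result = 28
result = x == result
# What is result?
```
Trace:
  x=24
  x=24, result=28
  x=24, result=False

Final answer: False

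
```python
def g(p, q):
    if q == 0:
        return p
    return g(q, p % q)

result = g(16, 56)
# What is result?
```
Call trace:
g(p=16, q=56)
  g(p=56, q=16)
    g(p=16, q=8)
      g(p=8, q=0)
      -> return 8
    -> return 8
  -> return 8
-> return 8

Final answer: 8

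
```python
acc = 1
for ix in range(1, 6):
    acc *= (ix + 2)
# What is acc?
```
Trace:
  acc=1
  acc=3, ix=1
  acc=12, ix=2
  acc=60, ix=3
  acc=360, ix=4
  acc=2520, ix=5

Final answer: 2520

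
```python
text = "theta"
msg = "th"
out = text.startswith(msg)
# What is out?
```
Trace:
  text='theta'
  text='theta', msg='th'
  text='theta', msg='th', out=True

Final answer: True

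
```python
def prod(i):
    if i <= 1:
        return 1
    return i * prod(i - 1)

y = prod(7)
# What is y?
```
Call trace:
prod(i=7)
  prod(i=6)
    prod(i=5)
      prod(i=4)
        prod(i=3)
          prod(i=2)
            prod(i=1)
            -> return 1
          -> return 2
        -> return 6
      -> return 24
    -> return 120
  -> return 720
-> return 5040

Final answer: 5040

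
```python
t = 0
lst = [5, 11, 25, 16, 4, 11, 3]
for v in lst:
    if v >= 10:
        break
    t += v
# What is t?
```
Trace:
  t=0
  t=5, v=5
  t=5, v=11

Final answer: 5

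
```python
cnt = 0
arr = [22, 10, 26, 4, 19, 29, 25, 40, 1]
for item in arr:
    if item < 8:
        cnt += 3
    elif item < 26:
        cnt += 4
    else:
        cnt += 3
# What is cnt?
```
Trace:
  cnt=0
  cnt=4, item=22
  cnt=8, item=10
  cnt=11, item=26
  cnt=14, item=4
  cnt=18, item=19
  cnt=21, item=29
  cnt=25, item=25
  cnt=28, item=40
  cnt=31, item=1

Final answer: 31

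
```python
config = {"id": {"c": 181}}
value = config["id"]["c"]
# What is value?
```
Trace:
  config={'id': {'c': 181}}
  config={'id': {'c': 181}}, value=181

Final answer: 181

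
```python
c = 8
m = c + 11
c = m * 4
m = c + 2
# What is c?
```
Trace:
  c=8
  c=8, m=19
  c=76, m=19
  c=76, m=78

Final answer: 76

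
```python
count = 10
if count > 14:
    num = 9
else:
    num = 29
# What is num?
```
Trace:
  count=10
  count=10, num=29

Final answer: 29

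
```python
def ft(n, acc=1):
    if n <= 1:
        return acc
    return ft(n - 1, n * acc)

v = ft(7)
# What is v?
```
Call trace:
ft(n=7, acc=1)
  ft(n=6, acc=7)
    ft(n=5, acc=42)
      ft(n=4, acc=210)
        ft(n=3, acc=840)
          ft(n=2, acc=2520)
            ft(n=1, acc=5040)
            -> return 5040
          -> return 5040
        -> return 5040
      -> return 5040
    -> return 5040
  -> return 5040
-> return 5040

Final answer: 5040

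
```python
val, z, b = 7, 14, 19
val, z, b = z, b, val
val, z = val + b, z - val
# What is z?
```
Trace:
  val=7, z=14, b=19
  val=14, z=19, b=7
  val=21, z=5, b=7

Final answer: 5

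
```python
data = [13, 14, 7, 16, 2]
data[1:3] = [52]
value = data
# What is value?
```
Trace:
  data=[13, 14, 7, 16, 2]
  data=[13, 52, 16, 2]
  data=[13, 52, 16, 2], value=[13, 52, 16, 2]

Final answer: [13, 52, 16, 2]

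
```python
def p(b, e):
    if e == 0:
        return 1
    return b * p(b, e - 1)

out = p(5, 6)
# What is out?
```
Call trace:
p(b=5, e=6)
  p(b=5, e=5)
    p(b=5, e=4)
      p(b=5, e=3)
        p(b=5, e=2)
          p(b=5, e=1)
            p(b=5, e=0)
            -> return 1
          -> return 5
        -> return 25
      -> return 125
    -> return 625
  -> return 3125
-> return 15625

Final answer: 15625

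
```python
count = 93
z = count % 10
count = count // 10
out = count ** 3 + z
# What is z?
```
Trace:
  count=93
  count=93, z=3
  count=9, z=3
  count=9, z=3, out=732

Final answer: 3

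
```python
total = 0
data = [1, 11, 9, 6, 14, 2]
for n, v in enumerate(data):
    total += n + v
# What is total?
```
Trace:
  total=0
  total=1, n=0, v=1
  total=13, n=1, v=11
  total=24, n=2, v=9
  total=33, n=3, v=6
  total=51, n=4, v=14
  total=58, n=5, v=2

Final answer: 58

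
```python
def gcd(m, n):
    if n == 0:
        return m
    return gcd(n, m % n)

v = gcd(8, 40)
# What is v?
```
Call trace:
gcd(m=8, n=40)
  gcd(m=40, n=8)
    gcd(m=8, n=0)
    -> return 8
  -> return 8
-> return 8

Final answer: 8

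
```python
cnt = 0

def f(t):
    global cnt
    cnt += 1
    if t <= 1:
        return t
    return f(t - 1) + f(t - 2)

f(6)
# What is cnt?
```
Call trace (a repeated sub-call is expanded the first time; later identical calls just restate its return value):
f(t=6)
  f(t=5)
    f(t=4)
      f(t=3)
        f(t=2)
          f(t=1)
          -> return 1
          f(t=0)
          -> return 0
        -> return 1
        f(t=1)
        -> return 1
      -> return 2
      f(t=2) -> return 1  (same call as traced above)
    -> return 3
    f(t=3) -> return 2  (same call as traced above)
  -> return 5
  f(t=4) -> return 3  (same call as traced above)
-> return 8

cnt is incremented once per call, so count the calls in each subtree. Let C(t) = number of calls made by f(t).
C(0) = C(1) = 1 (base case, no recursion); C(t) = 1 + C(t - 1) + C(t - 2) otherwise.
C(2) = 1 + C(1) + C(0) = 1 + 1 + 1 = 3
C(3) = 1 + C(2) + C(1) = 1 + 3 + 1 = 5
C(4) = 1 + C(3) + C(2) = 1 + 5 + 3 = 9
C(5) = 1 + C(4) + C(3) = 1 + 9 + 5 = 15
C(6) = 1 + C(5) + C(4) = 1 + 15 + 9 = 25
cnt = C(6) = 25

Final answer: 25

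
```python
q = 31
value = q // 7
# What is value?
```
Trace:
  q=31
  q=31, value=4

Final answer: 4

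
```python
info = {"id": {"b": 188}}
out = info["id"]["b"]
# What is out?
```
Trace:
  info={'id': {'b': 188}}
  info={'id': {'b': 188}}, out=188

Final answer: 188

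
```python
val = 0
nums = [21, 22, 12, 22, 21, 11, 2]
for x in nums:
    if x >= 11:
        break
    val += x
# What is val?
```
Trace:
  val=0
  val=0, x=21

Final answer: 0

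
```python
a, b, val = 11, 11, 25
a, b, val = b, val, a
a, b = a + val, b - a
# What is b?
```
Trace:
  a=11, b=11, val=25
  a=11, b=25, val=11
  a=22, b=14, val=11

Final answer: 14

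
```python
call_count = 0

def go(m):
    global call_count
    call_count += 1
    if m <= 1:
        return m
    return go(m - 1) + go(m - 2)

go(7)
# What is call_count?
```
Call trace (a repeated sub-call is expanded the first time; later identical calls just restate its return value):
go(m=7)
  go(m=6)
    go(m=5)
      go(m=4)
        go(m=3)
          go(m=2)
            go(m=1)
            -> return 1
            go(m=0)
            -> return 0
          -> return 1
          go(m=1)
          -> return 1
        -> return 2
        go(m=2) -> return 1  (same call as traced above)
      -> return 3
      go(m=3) -> return 2  (same call as traced above)
    -> return 5
    go(m=4) -> return 3  (same call as traced above)
  -> return 8
  go(m=5) -> return 5  (same call as traced above)
-> return 13

call_count is incremented once per call, so count the calls in each subtree. Let C(m) = number of calls made by go(m).
C(0) = C(1) = 1 (base case, no recursion); C(m) = 1 + C(m - 1) + C(m - 2) otherwise.
C(2) = 1 + C(1) + C(0) = 1 + 1 + 1 = 3
C(3) = 1 + C(2) + C(1) = 1 + 3 + 1 = 5
C(4) = 1 + C(3) + C(2) = 1 + 5 + 3 = 9
C(5) = 1 + C(4) + C(3) = 1 + 9 + 5 = 15
C(6) = 1 + C(5) + C(4) = 1 + 15 + 9 = 25
C(7) = 1 + C(6) + C(5) = 1 + 25 + 15 = 41
call_count = C(7) = 41

Final answer: 41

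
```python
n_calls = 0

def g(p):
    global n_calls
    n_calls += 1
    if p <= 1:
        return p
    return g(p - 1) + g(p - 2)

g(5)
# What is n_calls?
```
Call trace (a repeated sub-call is expanded the first time; later identical calls just restate its return value):
g(p=5)
  g(p=4)
    g(p=3)
      g(p=2)
        g(p=1)
        -> return 1
        g(p=0)
        -> return 0
      -> return 1
      g(p=1)
      -> return 1
    -> return 2
    g(p=2) -> return 1  (same call as traced above)
  -> return 3
  g(p=3) -> return 2  (same call as traced above)
-> return 5

n_calls is incremented once per call, so count the calls in each subtree. Let C(p) = number of calls made by g(p).
C(0) = C(1) = 1 (base case, no recursion); C(p) = 1 + C(p - 1) + C(p - 2) otherwise.
C(2) = 1 + C(1) + C(0) = 1 + 1 + 1 = 3
C(3) = 1 + C(2) + C(1) = 1 + 3 + 1 = 5
C(4) = 1 + C(3) + C(2) = 1 + 5 + 3 = 9
C(5) = 1 + C(4) + C(3) = 1 + 9 + 5 = 15
n_calls = C(5) = 15

Final answer: 15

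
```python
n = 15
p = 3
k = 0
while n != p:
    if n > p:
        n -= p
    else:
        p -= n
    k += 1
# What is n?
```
Trace:
  n=15
  n=15, p=3
  n=15, p=3, k=0
  n=12, p=3, k=1
  n=9, p=3, k=2
  n=6, p=3, k=3
  n=3, p=3, k=4

Final answer: 3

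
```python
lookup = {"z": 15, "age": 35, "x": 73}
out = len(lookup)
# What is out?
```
Trace:
  lookup={'z': 15, 'age': 35, 'x': 73}
  lookup={'z': 15, 'age': 35, 'x': 73}, out=3

Final answer: 3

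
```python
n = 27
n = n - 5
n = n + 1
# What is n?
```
Trace:
  n=27
  n=22
  n=23

Final answer: 23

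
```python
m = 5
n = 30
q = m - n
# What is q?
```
Trace:
  m=5
  m=5, n=30
  m=5, n=30, q=-25

Final answer: -25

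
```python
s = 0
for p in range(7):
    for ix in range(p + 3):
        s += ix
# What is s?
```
Trace:
  s=0
  s=0, p=0, ix=0
  s=1, p=0, ix=1
  s=3, p=0, ix=2
  s=3, p=1, ix=0
  s=4, p=1, ix=1
  s=6, p=1, ix=2
  s=9, p=1, ix=3
  s=9, p=2, ix=0
  s=10, p=2, ix=1
  s=12, p=2, ix=2
  s=15, p=2, ix=3
  s=19, p=2, ix=4
  s=19, p=3, ix=0
  s=20, p=3, ix=1
  s=22, p=3, ix=2
  s=25, p=3, ix=3
  s=29, p=3, ix=4
  s=34, p=3, ix=5
  s=34, p=4, ix=0
  s=35, p=4, ix=1
  s=37, p=4, ix=2
  s=40, p=4, ix=3
  s=44, p=4, ix=4
  s=49, p=4, ix=5
  s=55, p=4, ix=6
  s=55, p=5, ix=0
  s=56, p=5, ix=1
  s=58, p=5, ix=2
  s=61, p=5, ix=3
  s=65, p=5, ix=4
  s=70, p=5, ix=5
  s=76, p=5, ix=6
  s=83, p=5, ix=7
  s=83, p=6, ix=0
  s=84, p=6, ix=1
  s=86, p=6, ix=2
  s=89, p=6, ix=3
  s=93, p=6, ix=4
  s=98, p=6, ix=5
  s=104, p=6, ix=6
  s=111, p=6, ix=7
  s=119, p=6, ix=8

Final answer: 119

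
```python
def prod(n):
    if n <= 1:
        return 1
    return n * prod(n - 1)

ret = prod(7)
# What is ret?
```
Call trace:
prod(n=7)
  prod(n=6)
    prod(n=5)
      prod(n=4)
        prod(n=3)
          prod(n=2)
            prod(n=1)
            -> return 1
          -> return 2
        -> return 6
      -> return 24
    -> return 120
  -> return 720
-> return 5040

Final answer: 5040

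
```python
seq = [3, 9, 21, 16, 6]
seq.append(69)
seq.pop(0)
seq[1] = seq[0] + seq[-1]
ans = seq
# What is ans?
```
Trace:
  seq=[3, 9, 21, 16, 6]
  seq=[3, 9, 21, 16, 6, 69]
  seq=[9, 21, 16, 6, 69]
  seq=[9, 78, 16, 6, 69]
  seq=[9, 78, 16, 6, 69], ans=[9, 78, 16, 6, 69]

Final answer: [9, 78, 16, 6, 69]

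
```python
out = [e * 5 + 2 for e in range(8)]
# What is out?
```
Trace:
  e=0
  e=1
  e=2
  e=3
  e=4
  e=5
  e=6
  e=7
  out=[2, 7, 12, 17, 22, 27, 32, 37]

Final answer: [2, 7, 12, 17, 22, 27, 32, 37]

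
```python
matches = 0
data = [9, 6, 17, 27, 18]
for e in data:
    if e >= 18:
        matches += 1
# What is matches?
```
Trace:
  matches=0
  matches=0, e=9
  matches=0, e=6
  matches=0, e=17
  matches=1, e=27
  matches=2, e=18

Final answer: 2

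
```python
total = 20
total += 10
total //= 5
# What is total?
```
Trace:
  total=20
  total=30
  total=6

Final answer: 6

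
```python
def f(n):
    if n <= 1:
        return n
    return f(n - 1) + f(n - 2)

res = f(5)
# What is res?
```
Call trace (a repeated sub-call is expanded the first time; later identical calls just restate its return value):
f(n=5)
  f(n=4)
    f(n=3)
      f(n=2)
        f(n=1)
        -> return 1
        f(n=0)
        -> return 0
      -> return 1
      f(n=1)
      -> return 1
    -> return 2
    f(n=2) -> return 1  (same call as traced above)
  -> return 3
  f(n=3) -> return 2  (same call as traced above)
-> return 5

Final answer: 5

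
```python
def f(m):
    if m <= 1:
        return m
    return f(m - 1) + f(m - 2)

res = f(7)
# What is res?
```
Call trace (a repeated sub-call is expanded the first time; later identical calls just restate its return value):
f(m=7)
  f(m=6)
    f(m=5)
      f(m=4)
        f(m=3)
          f(m=2)
            f(m=1)
            -> return 1
            f(m=0)
            -> return 0
          -> return 1
          f(m=1)
          -> return 1
        -> return 2
        f(m=2) -> return 1  (same call as traced above)
      -> return 3
      f(m=3) -> return 2  (same call as traced above)
    -> return 5
    f(m=4) -> return 3  (same call as traced above)
  -> return 8
  f(m=5) -> return 5  (same call as traced above)
-> return 13

Final answer: 13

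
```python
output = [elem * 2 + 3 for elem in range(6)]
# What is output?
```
Trace:
  elem=0
  elem=1
  elem=2
  elem=3
  elem=4
  elem=5
  output=[3, 5, 7, 9, 11, 13]

Final answer: [3, 5, 7, 9, 11, 13]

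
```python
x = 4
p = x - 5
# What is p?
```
Trace:
  x=4
  x=4, p=-1

Final answer: -1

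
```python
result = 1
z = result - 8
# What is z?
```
Trace:
  result=1
  result=1, z=-7

Final answer: -7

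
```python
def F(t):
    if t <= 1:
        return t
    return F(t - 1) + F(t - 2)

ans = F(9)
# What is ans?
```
Call trace (a repeated sub-call is expanded the first time; later identical calls just restate its return value):
F(t=9)
  F(t=8)
    F(t=7)
      F(t=6)
        F(t=5)
          F(t=4)
            F(t=3)
              F(t=2)
                F(t=1)
                -> return 1
                F(t=0)
                -> return 0
              -> return 1
              F(t=1)
              -> return 1
            -> return 2
            F(t=2) -> return 1  (same call as traced above)
          -> return 3
          F(t=3) -> return 2  (same call as traced above)
        -> return 5
        F(t=4) -> return 3  (same call as traced above)
      -> return 8
      F(t=5) -> return 5  (same call as traced above)
    -> return 13
    F(t=6) -> return 8  (same call as traced above)
  -> return 21
  F(t=7) -> return 13  (same call as traced above)
-> return 34

Final answer: 34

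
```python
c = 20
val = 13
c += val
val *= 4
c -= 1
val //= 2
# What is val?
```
Trace:
  c=20
  c=20, val=13
  c=33, val=13
  c=33, val=52
  c=32, val=52
  c=32, val=26

Final answer: 26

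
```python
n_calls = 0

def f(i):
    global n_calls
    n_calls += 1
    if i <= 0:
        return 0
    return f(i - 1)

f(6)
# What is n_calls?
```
Call trace:
f(i=6)
  f(i=5)
    f(i=4)
      f(i=3)
        f(i=2)
          f(i=1)
            f(i=0)
            -> return 0
          -> return 0
        -> return 0
      -> return 0
    -> return 0
  -> return 0
-> return 0

n_calls is incremented once per call. f is entered once for each i = 6, 5, 4, 3, 2, 1, 0 (the i <= 0 call returns without recursing), i.e. 6 + 1 calls.
n_calls = 7

Final answer: 7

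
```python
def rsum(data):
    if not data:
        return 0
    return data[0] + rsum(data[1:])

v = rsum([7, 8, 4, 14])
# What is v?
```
Call trace:
rsum(data=[7, 8, 4, 14])
  rsum(data=[8, 4, 14])
    rsum(data=[4, 14])
      rsum(data=[14])
        rsum(data=[])
        -> return 0
      -> return 14
    -> return 18
  -> return 26
-> return 33

Final answer: 33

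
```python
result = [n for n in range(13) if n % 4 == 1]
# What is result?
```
Trace:
  n=0
  n=1
  n=2
  n=3
  n=4
  n=5
  n=6
  n=7
  n=8
  n=9
  n=10
  n=11
  n=12
  result=[1, 5, 9]

Final answer: [1, 5, 9]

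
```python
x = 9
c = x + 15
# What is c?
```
Trace:
  x=9
  x=9, c=24

Final answer: 24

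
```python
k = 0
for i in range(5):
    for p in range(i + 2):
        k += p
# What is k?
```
Trace:
  k=0
  k=0, i=0, p=0
  k=1, i=0, p=1
  k=1, i=1, p=0
  k=2, i=1, p=1
  k=4, i=1, p=2
  k=4, i=2, p=0
  k=5, i=2, p=1
  k=7, i=2, p=2
  k=10, i=2, p=3
  k=10, i=3, p=0
  k=11, i=3, p=1
  k=13, i=3, p=2
  k=16, i=3, p=3
  k=20, i=3, p=4
  k=20, i=4, p=0
  k=21, i=4, p=1
  k=23, i=4, p=2
  k=26, i=4, p=3
  k=30, i=4, p=4
  k=35, i=4, p=5

Final answer: 35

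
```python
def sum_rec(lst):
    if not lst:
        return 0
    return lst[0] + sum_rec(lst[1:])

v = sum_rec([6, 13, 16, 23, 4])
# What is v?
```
Call trace:
sum_rec(lst=[6, 13, 16, 23, 4])
  sum_rec(lst=[13, 16, 23, 4])
    sum_rec(lst=[16, 23, 4])
      sum_rec(lst=[23, 4])
        sum_rec(lst=[4])
          sum_rec(lst=[])
          -> return 0
        -> return 4
      -> return 27
    -> return 43
  -> return 56
-> return 62

Final answer: 62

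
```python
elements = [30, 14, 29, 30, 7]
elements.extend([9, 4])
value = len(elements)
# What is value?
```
Trace:
  elements=[30, 14, 29, 30, 7]
  elements=[30, 14, 29, 30, 7, 9, 4]
  elements=[30, 14, 29, 30, 7, 9, 4], value=7

Final answer: 7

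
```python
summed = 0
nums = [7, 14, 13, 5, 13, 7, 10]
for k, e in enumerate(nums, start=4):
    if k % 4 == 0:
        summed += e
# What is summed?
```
Trace:
  summed=0
  summed=7, k=4, e=7
  summed=7, k=5, e=14
  summed=7, k=6, e=13
  summed=7, k=7, e=5
  summed=20, k=8, e=13
  summed=20, k=9, e=7
  summed=20, k=10, e=10

Final answer: 20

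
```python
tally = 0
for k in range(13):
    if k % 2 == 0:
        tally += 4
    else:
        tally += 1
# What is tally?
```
Trace:
  tally=0
  tally=4, k=0
  tally=5, k=1
  tally=9, k=2
  tally=10, k=3
  tally=14, k=4
  tally=15, k=5
  tally=19, k=6
  tally=20, k=7
  tally=24, k=8
  tally=25, k=9
  tally=29, k=10
  tally=30, k=11
  tally=34, k=12

Final answer: 34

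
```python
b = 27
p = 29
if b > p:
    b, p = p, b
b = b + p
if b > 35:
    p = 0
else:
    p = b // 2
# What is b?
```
Trace:
  b=27
  b=27, p=29
  b=27, p=29
  b=56, p=29
  b=56, p=0

Final answer: 56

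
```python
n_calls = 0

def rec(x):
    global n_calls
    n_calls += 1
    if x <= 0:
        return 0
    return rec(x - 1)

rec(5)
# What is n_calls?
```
Call trace:
rec(x=5)
  rec(x=4)
    rec(x=3)
      rec(x=2)
        rec(x=1)
          rec(x=0)
          -> return 0
        -> return 0
      -> return 0
    -> return 0
  -> return 0
-> return 0

n_calls is incremented once per call. rec is entered once for each x = 5, 4, 3, 2, 1, 0 (the x <= 0 call returns without recursing), i.e. 5 + 1 calls.
n_calls = 6

Final answer: 6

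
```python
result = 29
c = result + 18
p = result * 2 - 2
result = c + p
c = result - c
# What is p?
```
Trace:
  result=29
  result=29, c=47
  result=29, c=47, p=56
  result=103, c=47, p=56
  result=103, c=56, p=56

Final answer: 56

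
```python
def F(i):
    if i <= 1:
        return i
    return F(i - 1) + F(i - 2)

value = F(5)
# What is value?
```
Call trace (a repeated sub-call is expanded the first time; later identical calls just restate its return value):
F(i=5)
  F(i=4)
    F(i=3)
      F(i=2)
        F(i=1)
        -> return 1
        F(i=0)
        -> return 0
      -> return 1
      F(i=1)
      -> return 1
    -> return 2
    F(i=2) -> return 1  (same call as traced above)
  -> return 3
  F(i=3) -> return 2  (same call as traced above)
-> return 5

Final answer: 5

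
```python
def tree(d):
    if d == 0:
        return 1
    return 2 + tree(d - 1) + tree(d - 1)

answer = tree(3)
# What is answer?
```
Call trace (a repeated sub-call is expanded the first time; later identical calls just restate its return value):
tree(d=3)
  tree(d=2)
    tree(d=1)
      tree(d=0)
      -> return 1
      tree(d=0)
      -> return 1
    -> return 4
    tree(d=1) -> return 4  (same call as traced above)
  -> return 10
  tree(d=2) -> return 10  (same call as traced above)
-> return 22

Final answer: 22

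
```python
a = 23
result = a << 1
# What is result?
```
Trace:
  a=23
  a=23, result=46

Final answer: 46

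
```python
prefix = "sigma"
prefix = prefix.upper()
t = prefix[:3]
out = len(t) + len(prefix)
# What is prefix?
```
Trace:
  prefix='sigma'
  prefix='SIGMA'
  prefix='SIGMA', t='SIG'
  prefix='SIGMA', t='SIG', out=8

Final answer: 'SIGMA'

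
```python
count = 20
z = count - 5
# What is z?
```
Trace:
  count=20
  count=20, z=15

Final answer: 15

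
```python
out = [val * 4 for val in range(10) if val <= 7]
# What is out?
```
Trace:
  val=0
  val=1
  val=2
  val=3
  val=4
  val=5
  val=6
  val=7
  val=8
  val=9
  out=[0, 4, 8, 12, 16, 20, 24, 28]

Final answer: [0, 4, 8, 12, 16, 20, 24, 28]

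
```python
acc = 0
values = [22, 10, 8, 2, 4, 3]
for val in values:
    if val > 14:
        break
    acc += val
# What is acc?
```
Trace:
  acc=0
  acc=0, val=22

Final answer: 0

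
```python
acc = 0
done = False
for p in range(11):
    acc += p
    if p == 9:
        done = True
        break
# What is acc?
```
Trace:
  acc=0
  acc=0, done=False
  acc=0, done=False, p=0
  acc=1, done=False, p=1
  acc=3, done=False, p=2
  acc=6, done=False, p=3
  acc=10, done=False, p=4
  acc=15, done=False, p=5
  acc=21, done=False, p=6
  acc=28, done=False, p=7
  acc=36, done=False, p=8
  acc=45, done=True, p=9

Final answer: 45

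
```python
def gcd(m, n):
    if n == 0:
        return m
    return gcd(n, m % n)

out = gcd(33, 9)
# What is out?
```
Call trace:
gcd(m=33, n=9)
  gcd(m=9, n=6)
    gcd(m=6, n=3)
      gcd(m=3, n=0)
      -> return 3
    -> return 3
  -> return 3
-> return 3

Final answer: 3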